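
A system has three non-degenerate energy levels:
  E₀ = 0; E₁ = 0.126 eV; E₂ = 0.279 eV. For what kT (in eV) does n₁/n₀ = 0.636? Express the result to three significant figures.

n₁/n₀ = exp[−(E₁−E₀)/kT] = 0.636.
⇒ (E₁−E₀)/kT = ln(1/0.636) = ln(1.5723) = 0.45254.
kT = 0.126 eV / 0.45254 = 0.278 eV.

0.278 eV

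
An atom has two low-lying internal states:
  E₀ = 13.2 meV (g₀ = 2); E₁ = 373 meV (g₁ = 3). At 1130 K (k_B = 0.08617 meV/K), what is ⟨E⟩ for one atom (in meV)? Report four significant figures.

k_BT = 0.08617 × 1130 K = 97.3721 meV.
Eᵢ/kT = 0.135562, 3.83067.
Z = Σ gᵢe^(−Eᵢ/kT) = 2·e^(−0.135562) + 3·e^(−3.83067) = 1.74645 + 0.0650852 = 1.81154.
⟨E⟩ = Σ Eᵢ gᵢe^(−Eᵢ/kT) / Z = (13.2·1.74645 + 373·0.0650852) / 1.81154 = 26.13 meV.

26.13 meV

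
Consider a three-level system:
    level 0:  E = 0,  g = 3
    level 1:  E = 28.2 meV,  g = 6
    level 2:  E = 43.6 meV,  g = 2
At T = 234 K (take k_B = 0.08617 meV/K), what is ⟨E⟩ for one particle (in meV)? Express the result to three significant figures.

k_BT = 0.08617 × 234 K = 20.164 meV.
Eᵢ/kT = 0, 1.3985, 2.1623.
Z = Σ gᵢe^(−Eᵢ/kT) = 3·e^(−0) + 6·e^(−1.3985) + 2·e^(−2.1623) = 3.0000 + 1.4818 + 0.23012 = 4.7119.
⟨E⟩ = Σ Eᵢ gᵢe^(−Eᵢ/kT) / Z = (0·3.0000 + 28.2·1.4818 + 43.6·0.23012) / 4.7119 = 11.0 meV.

11.0 meV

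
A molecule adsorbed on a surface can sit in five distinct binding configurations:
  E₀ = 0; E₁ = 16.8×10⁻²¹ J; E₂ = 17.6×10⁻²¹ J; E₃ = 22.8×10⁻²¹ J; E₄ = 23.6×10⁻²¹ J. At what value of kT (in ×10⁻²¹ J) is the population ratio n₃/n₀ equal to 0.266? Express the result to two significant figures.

n₃/n₀ = exp[−(E₃−E₀)/kT] = 0.266.
⇒ (E₃−E₀)/kT = ln(1/0.266) = ln(3.759) = 1.324.
kT = 22.8 ×10⁻²¹ J / 1.324 = 17 ×10⁻²¹ J.

17 ×10⁻²¹ J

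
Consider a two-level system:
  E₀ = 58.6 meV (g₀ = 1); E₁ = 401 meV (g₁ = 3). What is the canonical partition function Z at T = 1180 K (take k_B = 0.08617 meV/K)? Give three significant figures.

k_BT = 0.08617 × 1180 K = 101.68 meV.
Eᵢ/kT = 0.57632, 3.9437.
Z = Σ gᵢe^(−Eᵢ/kT) = 1·e^(−0.57632) + 3·e^(−3.9437) = 0.56196 + 0.058129 = 0.62009.

Z = 0.620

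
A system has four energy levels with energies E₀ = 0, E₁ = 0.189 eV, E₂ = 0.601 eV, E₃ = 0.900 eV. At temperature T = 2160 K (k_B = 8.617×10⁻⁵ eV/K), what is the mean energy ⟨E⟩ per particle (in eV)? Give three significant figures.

0.0705 eV

k_BT = 8.617×10⁻⁵ × 2160 K = 0.18613 eV.
Eᵢ/kT = 0, 1.0154, 3.2289, 4.8353.
Z = Σ e^(−Eᵢ/kT) = e^(−0) + e^(−1.0154) + e^(−3.2289) + e^(−4.8353) = 1.0000 + 0.36226 + 0.039601 + 0.0079443 = 1.4098.
⟨E⟩ = Σ Eᵢ e^(−Eᵢ/kT) / Z = (0·1.0000 + 0.189·0.36226 + 0.601·0.039601 + 0.900·0.0079443) / 1.4098 = 0.0705 eV.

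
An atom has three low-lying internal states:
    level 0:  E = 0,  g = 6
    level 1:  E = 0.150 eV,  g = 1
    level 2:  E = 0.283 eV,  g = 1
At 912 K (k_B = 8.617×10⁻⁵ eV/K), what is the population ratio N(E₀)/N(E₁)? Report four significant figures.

40.47

k_BT = 8.617×10⁻⁵ × 912 K = 0.0785870 eV.
n₀/n₁ = (g₀/g₁) exp[−(E₀−E₁)/kT] = (6/1) × exp(−(-0.150 eV)/(0.0785870 eV)) = (6/1) × exp(1.90871) = 40.47.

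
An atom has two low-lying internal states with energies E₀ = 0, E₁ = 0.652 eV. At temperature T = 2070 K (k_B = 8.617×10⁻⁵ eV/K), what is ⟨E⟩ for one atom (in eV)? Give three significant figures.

0.0164 eV

k_BT = 8.617×10⁻⁵ × 2070 K = 0.17837 eV.
Eᵢ/kT = 0, 3.6553.
Z = Σ e^(−Eᵢ/kT) = e^(−0) + e^(−3.6553) = 1.0000 + 0.025854 = 1.0259.
⟨E⟩ = Σ Eᵢ e^(−Eᵢ/kT) / Z = (0·1.0000 + 0.652·0.025854) / 1.0259 = 0.0164 eV.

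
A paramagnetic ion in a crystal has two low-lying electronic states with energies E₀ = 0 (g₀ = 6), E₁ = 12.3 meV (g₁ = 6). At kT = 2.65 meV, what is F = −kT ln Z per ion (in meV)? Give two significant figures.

-4.8 meV

Eᵢ/kT = 0, 4.642.
Z = Σ gᵢe^(−Eᵢ/kT) = 6·e^(−0) + 6·e^(−4.642) = 6.000 + 0.05783 = 6.058.
F = −kT ln Z = −2.65 × ln(6.058) = −2.65 × 1.801 = -4.8 meV.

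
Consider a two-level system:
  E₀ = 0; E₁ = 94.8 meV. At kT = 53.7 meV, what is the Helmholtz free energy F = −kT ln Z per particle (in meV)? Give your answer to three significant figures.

-8.48 meV

Eᵢ/kT = 0, 1.7654.
Z = Σ e^(−Eᵢ/kT) = e^(−0) + e^(−1.7654) = 1.0000 + 0.17112 = 1.1711.
F = −kT ln Z = −53.7 × ln(1.1711) = −53.7 × 0.15794 = -8.48 meV.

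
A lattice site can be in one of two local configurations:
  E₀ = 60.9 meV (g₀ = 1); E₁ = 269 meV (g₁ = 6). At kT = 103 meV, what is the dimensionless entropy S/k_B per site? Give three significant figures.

1.48

Eᵢ/kT = 0.59126, 2.6117.
Z = Σ gᵢe^(−Eᵢ/kT) = 1·e^(−0.59126) + 6·e^(−2.6117) = 0.55363 + 0.44046 = 0.99409.
⟨E⟩ = Σ EᵢPᵢ = 153.10 meV.
S/k_B = ln Z + ⟨E⟩/kT = ln(0.99409) + 153.10/103 = -0.0059275 + 1.4864 = 1.48.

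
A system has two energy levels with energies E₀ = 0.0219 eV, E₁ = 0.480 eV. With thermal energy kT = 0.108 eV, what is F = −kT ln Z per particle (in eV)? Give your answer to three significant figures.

Eᵢ/kT = 0.20278, 4.4444.
Z = Σ e^(−Eᵢ/kT) = e^(−0.20278) + e^(−4.4444) = 0.81646 + 0.011744 = 0.82820.
F = −kT ln Z = −0.108 × ln(0.82820) = −0.108 × -0.18850 = 0.0204 eV.

0.0204 eV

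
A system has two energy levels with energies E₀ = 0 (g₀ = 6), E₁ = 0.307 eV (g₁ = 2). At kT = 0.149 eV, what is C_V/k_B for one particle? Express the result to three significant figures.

Eᵢ/kT = 0, 2.0604.
Z = Σ gᵢe^(−Eᵢ/kT) = 6·e^(−0) + 2·e^(−2.0604) = 6.0000 + 0.25481 = 6.2548.
⟨E⟩ = 0.012507 eV, ⟨E²⟩ = 0.0038395 eV².
C_V/k_B = (⟨E²⟩ − ⟨E⟩²)/(kT)² = (0.0038395 − 0.00015643)/0.022201 = 0.166.

0.166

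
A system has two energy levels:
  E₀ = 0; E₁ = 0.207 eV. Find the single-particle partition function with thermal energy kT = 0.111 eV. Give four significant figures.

Z = 1.155

Eᵢ/kT = 0, 1.86486.
Z = Σ e^(−Eᵢ/kT) = e^(−0) + e^(−1.86486) = 1.00000 + 0.154918 = 1.15492.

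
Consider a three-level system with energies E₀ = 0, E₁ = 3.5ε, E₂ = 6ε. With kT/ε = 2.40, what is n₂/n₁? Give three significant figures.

0.353

n₂/n₁ = exp[−(E₂−E₁)/kT] = exp(−(2.5ε)/(2.40ε)) = exp(-1.0417) = 0.353.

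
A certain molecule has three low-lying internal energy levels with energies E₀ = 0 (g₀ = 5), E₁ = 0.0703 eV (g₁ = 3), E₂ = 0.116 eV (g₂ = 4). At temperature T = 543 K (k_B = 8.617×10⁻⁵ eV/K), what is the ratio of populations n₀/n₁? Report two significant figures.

k_BT = 8.617×10⁻⁵ × 543 K = 0.04679 eV.
n₀/n₁ = (g₀/g₁) exp[−(E₀−E₁)/kT] = (5/3) × exp(−(-0.0703 eV)/(0.04679 eV)) = (5/3) × exp(1.502) = 7.5.

7.5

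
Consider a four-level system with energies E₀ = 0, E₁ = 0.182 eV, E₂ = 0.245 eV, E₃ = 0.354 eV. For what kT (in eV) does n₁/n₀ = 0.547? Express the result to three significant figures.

n₁/n₀ = exp[−(E₁−E₀)/kT] = 0.547.
⇒ (E₁−E₀)/kT = ln(1/0.547) = ln(1.8282) = 0.60333.
kT = 0.182 eV / 0.60333 = 0.302 eV.

0.302 eV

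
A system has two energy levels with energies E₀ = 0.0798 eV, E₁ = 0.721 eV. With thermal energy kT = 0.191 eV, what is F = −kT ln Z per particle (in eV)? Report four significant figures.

Eᵢ/kT = 0.417801, 3.77487.
Z = Σ e^(−Eᵢ/kT) = e^(−0.417801) + e^(−3.77487) = 0.658493 + 0.0229401 = 0.681433.
F = −kT ln Z = −0.191 × ln(0.681433) = −0.191 × -0.383557 = 0.07326 eV.

0.07326 eV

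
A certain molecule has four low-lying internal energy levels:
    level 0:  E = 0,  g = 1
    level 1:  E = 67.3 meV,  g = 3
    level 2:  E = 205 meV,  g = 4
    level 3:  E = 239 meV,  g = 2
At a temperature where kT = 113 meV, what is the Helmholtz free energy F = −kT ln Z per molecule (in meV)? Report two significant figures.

-140 meV

Eᵢ/kT = 0, 0.5956, 1.814, 2.115.
Z = Σ gᵢe^(−Eᵢ/kT) = 1·e^(−0) + 3·e^(−0.5956) + 4·e^(−1.814) + 2·e^(−2.115) = 1.000 + 1.654 + 0.6520 + 0.2413 = 3.547.
F = −kT ln Z = −113 × ln(3.547) = −113 × 1.266 = -140 meV.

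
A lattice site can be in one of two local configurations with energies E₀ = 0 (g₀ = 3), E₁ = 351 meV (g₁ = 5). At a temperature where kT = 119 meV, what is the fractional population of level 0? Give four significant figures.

Eᵢ/kT = 0, 2.94958.
Z = Σ gᵢe^(−Eᵢ/kT) = 3·e^(−0) + 5·e^(−2.94958) = 3.00000 + 0.261808 = 3.26181.
P₀ = g₀ e^(−E₀/kT) / Z = 3.00000/3.26181 = 0.9197.

0.9197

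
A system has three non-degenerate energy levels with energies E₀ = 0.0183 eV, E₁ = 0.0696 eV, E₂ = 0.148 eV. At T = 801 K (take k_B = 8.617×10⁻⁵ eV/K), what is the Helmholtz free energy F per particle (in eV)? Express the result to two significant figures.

k_BT = 8.617×10⁻⁵ × 801 K = 0.06902 eV.
Eᵢ/kT = 0.2651, 1.008, 2.144.
Z = Σ e^(−Eᵢ/kT) = e^(−0.2651) + e^(−1.008) + e^(−2.144) = 0.7671 + 0.3649 + 0.1172 = 1.249.
F = −kT ln Z = −0.06902 × ln(1.249) = −0.06902 × 0.2223 = -0.015 eV.

-0.015 eV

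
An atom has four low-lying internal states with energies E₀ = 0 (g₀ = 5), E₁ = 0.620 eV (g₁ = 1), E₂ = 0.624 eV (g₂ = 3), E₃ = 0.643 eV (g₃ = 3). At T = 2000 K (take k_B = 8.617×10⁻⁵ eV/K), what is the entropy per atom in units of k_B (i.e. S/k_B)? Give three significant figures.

1.77

k_BT = 8.617×10⁻⁵ × 2000 K = 0.17234 eV.
Eᵢ/kT = 0, 3.5975, 3.6207, 3.7310.
Z = Σ gᵢe^(−Eᵢ/kT) = 5·e^(−0) + 1·e^(−3.5975) + 3·e^(−3.6207) + 3·e^(−3.7310) = 5.0000 + 0.027392 + 0.080292 + 0.071907 = 5.1796.
⟨E⟩ = Σ EᵢPᵢ = 0.021878 eV.
S/k_B = ln Z + ⟨E⟩/kT = ln(5.1796) + 0.021878/0.17234 = 1.6447 + 0.12695 = 1.77.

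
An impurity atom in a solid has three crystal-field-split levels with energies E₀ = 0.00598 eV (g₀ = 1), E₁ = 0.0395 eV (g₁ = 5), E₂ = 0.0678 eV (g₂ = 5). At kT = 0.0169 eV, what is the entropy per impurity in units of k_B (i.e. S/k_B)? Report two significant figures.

1.6

Eᵢ/kT = 0.3538, 2.337, 4.012.
Z = Σ gᵢe^(−Eᵢ/kT) = 1·e^(−0.3538) + 5·e^(−2.337) + 5·e^(−4.012) = 0.7020 + 0.4831 + 0.09049 = 1.276.
⟨E⟩ = Σ EᵢPᵢ = 0.02305 eV.
S/k_B = ln Z + ⟨E⟩/kT = ln(1.276) + 0.02305/0.0169 = 0.2437 + 1.364 = 1.6.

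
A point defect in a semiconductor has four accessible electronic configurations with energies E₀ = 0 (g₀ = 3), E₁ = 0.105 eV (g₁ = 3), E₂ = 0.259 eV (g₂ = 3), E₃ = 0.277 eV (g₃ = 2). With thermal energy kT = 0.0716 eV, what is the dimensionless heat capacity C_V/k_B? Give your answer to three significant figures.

0.682

Eᵢ/kT = 0, 1.4665, 3.6173, 3.8687.
Z = Σ gᵢe^(−Eᵢ/kT) = 3·e^(−0) + 3·e^(−1.4665) + 3·e^(−3.6173) + 2·e^(−3.8687) = 3.0000 + 0.69219 + 0.080565 + 0.041771 = 3.8145.
⟨E⟩ = 0.027557 eV, ⟨E²⟩ = 0.0042577 eV².
C_V/k_B = (⟨E²⟩ − ⟨E⟩²)/(kT)² = (0.0042577 − 0.00075939)/0.0051266 = 0.682.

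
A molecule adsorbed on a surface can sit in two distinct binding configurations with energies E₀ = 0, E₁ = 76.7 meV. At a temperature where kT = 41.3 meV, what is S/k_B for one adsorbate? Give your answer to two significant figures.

Eᵢ/kT = 0, 1.857.
Z = Σ e^(−Eᵢ/kT) = e^(−0) + e^(−1.857) = 1.000 + 0.1561 = 1.156.
⟨E⟩ = Σ EᵢPᵢ = 10.36 meV.
S/k_B = ln Z + ⟨E⟩/kT = ln(1.156) + 10.36/41.3 = 0.1450 + 0.2508 = 0.40.

0.40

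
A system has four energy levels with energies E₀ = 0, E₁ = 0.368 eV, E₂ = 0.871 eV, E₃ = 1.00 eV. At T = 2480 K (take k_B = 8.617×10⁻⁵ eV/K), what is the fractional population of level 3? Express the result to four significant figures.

0.007705

k_BT = 8.617×10⁻⁵ × 2480 K = 0.213702 eV.
Eᵢ/kT = 0, 1.72202, 4.07577, 4.67941.
Z = Σ e^(−Eᵢ/kT) = e^(−0) + e^(−1.72202) + e^(−4.07577) + e^(−4.67941) = 1.00000 + 0.178705 + 0.0169791 + 0.00928449 = 1.20497.
P₃ = e^(−E₃/kT) / Z = 0.00928449/1.20497 = 0.007705.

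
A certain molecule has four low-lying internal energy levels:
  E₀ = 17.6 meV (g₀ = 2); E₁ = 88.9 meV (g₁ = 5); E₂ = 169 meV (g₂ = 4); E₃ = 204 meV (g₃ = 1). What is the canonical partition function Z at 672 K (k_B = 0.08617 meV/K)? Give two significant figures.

k_BT = 0.08617 × 672 K = 57.91 meV.
Eᵢ/kT = 0.3039, 1.535, 2.918, 3.523.
Z = Σ gᵢe^(−Eᵢ/kT) = 2·e^(−0.3039) + 5·e^(−1.535) + 4·e^(−2.918) + 1·e^(−3.523) = 1.476 + 1.077 + 0.2162 + 0.02951 = 2.799.

Z = 2.8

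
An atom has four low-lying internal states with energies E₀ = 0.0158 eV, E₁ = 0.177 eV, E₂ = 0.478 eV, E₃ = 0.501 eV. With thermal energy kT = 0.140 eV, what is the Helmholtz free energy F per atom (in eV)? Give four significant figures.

Eᵢ/kT = 0.112857, 1.26429, 3.41429, 3.57857.
Z = Σ e^(−Eᵢ/kT) = e^(−0.112857) + e^(−1.26429) + e^(−3.41429) + e^(−3.57857) = 0.893278 + 0.282440 + 0.0328998 + 0.0279156 = 1.23653.
F = −kT ln Z = −0.140 × ln(1.23653) = −0.140 × 0.212309 = -0.02972 eV.

-0.02972 eV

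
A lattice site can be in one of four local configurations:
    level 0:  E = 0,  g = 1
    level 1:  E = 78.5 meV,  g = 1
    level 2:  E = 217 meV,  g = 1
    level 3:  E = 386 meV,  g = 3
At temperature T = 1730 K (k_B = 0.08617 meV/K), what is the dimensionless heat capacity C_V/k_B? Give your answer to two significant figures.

0.70

k_BT = 0.08617 × 1730 K = 149.1 meV.
Eᵢ/kT = 0, 0.5265, 1.455, 2.589.
Z = Σ gᵢe^(−Eᵢ/kT) = 1·e^(−0) + 1·e^(−0.5265) + 1·e^(−1.455) + 3·e^(−2.589) = 1.000 + 0.5907 + 0.2334 + 0.2253 = 2.049.
⟨E⟩ = 89.79 meV, ⟨E²⟩ = 23520 meV².
C_V/k_B = (⟨E²⟩ − ⟨E⟩²)/(kT)² = (23520 − 8062)/22230 = 0.70.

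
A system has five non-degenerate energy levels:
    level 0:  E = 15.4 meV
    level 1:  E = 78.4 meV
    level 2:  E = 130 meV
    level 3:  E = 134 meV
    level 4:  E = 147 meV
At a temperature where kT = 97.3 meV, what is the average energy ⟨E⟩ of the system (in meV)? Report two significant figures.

73 meV

Eᵢ/kT = 0.1583, 0.8058, 1.336, 1.377, 1.511.
Z = Σ e^(−Eᵢ/kT) = e^(−0.1583) + e^(−0.8058) + e^(−1.336) + e^(−1.377) + e^(−1.511) = 0.8536 + 0.4467 + 0.2629 + 0.2523 + 0.2207 = 2.036.
⟨E⟩ = Σ Eᵢ e^(−Eᵢ/kT) / Z = (15.4·0.8536 + 78.4·0.4467 + 130·0.2629 + 134·0.2523 + 147·0.2207) / 2.036 = 73 meV.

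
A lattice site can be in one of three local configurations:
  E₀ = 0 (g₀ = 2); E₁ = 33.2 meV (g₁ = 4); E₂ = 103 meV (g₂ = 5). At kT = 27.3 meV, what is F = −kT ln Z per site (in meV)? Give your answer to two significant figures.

Eᵢ/kT = 0, 1.216, 3.773.
Z = Σ gᵢe^(−Eᵢ/kT) = 2·e^(−0) + 4·e^(−1.216) + 5·e^(−3.773) = 2.000 + 1.186 + 0.1149 = 3.301.
F = −kT ln Z = −27.3 × ln(3.301) = −27.3 × 1.194 = -33 meV.

-33 meV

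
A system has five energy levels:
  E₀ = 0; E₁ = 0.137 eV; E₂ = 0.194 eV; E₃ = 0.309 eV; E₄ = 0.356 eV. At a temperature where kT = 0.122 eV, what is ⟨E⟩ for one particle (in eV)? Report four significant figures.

0.07693 eV

Eᵢ/kT = 0, 1.12295, 1.59016, 2.53279, 2.91803.
Z = Σ e^(−Eᵢ/kT) = e^(−0) + e^(−1.12295) + e^(−1.59016) + e^(−2.53279) + e^(−2.91803) = 1.00000 + 0.325319 + 0.203893 + 0.0794371 + 0.0540400 = 1.66269.
⟨E⟩ = Σ Eᵢ e^(−Eᵢ/kT) / Z = (0·1.00000 + 0.137·0.325319 + 0.194·0.203893 + 0.309·0.0794371 + 0.356·0.0540400) / 1.66269 = 0.07693 eV.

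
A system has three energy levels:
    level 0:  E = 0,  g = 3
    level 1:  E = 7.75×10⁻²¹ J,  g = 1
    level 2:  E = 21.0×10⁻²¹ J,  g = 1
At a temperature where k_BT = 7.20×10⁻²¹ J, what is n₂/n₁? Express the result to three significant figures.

n₂/n₁ = (g₂/g₁) exp[−(E₂−E₁)/kT] = (1/1) × exp(−(13.25 ×10⁻²¹ J)/(7.20 ×10⁻²¹ J)) = (1/1) × exp(-1.8403) = 0.159.

0.159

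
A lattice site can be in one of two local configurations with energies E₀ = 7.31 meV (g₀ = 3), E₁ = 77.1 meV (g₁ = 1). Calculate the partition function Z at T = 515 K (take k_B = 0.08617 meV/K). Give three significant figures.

k_BT = 0.08617 × 515 K = 44.378 meV.
Eᵢ/kT = 0.16472, 1.7373.
Z = Σ gᵢe^(−Eᵢ/kT) = 3·e^(−0.16472) + 1·e^(−1.7373) = 2.5444 + 0.17599 = 2.7204.

Z = 2.72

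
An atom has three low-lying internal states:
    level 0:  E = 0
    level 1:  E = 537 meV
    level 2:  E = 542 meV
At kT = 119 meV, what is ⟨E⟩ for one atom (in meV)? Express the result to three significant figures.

Eᵢ/kT = 0, 4.5126, 4.5546.
Z = Σ e^(−Eᵢ/kT) = e^(−0) + e^(−4.5126) + e^(−4.5546) = 1.0000 + 0.010970 + 0.010519 = 1.0215.
⟨E⟩ = Σ Eᵢ e^(−Eᵢ/kT) / Z = (0·1.0000 + 537·0.010970 + 542·0.010519) / 1.0215 = 11.3 meV.

11.3 meV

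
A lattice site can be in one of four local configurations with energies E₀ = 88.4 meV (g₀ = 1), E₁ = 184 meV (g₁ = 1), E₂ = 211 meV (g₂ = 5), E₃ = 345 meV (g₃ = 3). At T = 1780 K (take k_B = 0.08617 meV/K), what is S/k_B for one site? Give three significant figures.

k_BT = 0.08617 × 1780 K = 153.38 meV.
Eᵢ/kT = 0.57635, 1.1996, 1.3757, 2.2493.
Z = Σ gᵢe^(−Eᵢ/kT) = 1·e^(−0.57635) + 1·e^(−1.1996) + 5·e^(−1.3757) + 3·e^(−2.2493) = 0.56195 + 0.30131 + 1.2633 + 0.31642 = 2.4430.
⟨E⟩ = Σ EᵢPᵢ = 196.82 meV.
S/k_B = ln Z + ⟨E⟩/kT = ln(2.4430) + 196.82/153.38 = 0.89323 + 1.2832 = 2.18.

2.18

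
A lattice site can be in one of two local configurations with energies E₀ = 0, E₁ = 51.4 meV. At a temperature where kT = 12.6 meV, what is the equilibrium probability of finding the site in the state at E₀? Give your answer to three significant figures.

Eᵢ/kT = 0, 4.0794.
Z = Σ e^(−Eᵢ/kT) = e^(−0) + e^(−4.0794) = 1.0000 + 0.016918 = 1.0169.
P₀ = e^(−E₀/kT) / Z = 1.0000/1.0169 = 0.983.

0.983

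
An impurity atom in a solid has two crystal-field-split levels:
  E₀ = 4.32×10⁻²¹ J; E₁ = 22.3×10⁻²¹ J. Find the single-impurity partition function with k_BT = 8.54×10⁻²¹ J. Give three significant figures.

Eᵢ/kT = 0.50585, 2.6112.
Z = Σ e^(−Eᵢ/kT) = e^(−0.50585) + e^(−2.6112) = 0.60299 + 0.073446 = 0.67644.

Z = 0.676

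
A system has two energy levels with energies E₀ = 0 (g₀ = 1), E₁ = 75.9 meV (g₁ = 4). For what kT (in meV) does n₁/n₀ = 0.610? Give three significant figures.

n₁/n₀ = (g₁/g₀) exp[−(E₁−E₀)/kT] = 0.610.
⇒ (E₁−E₀)/kT = ln((4/1)/0.610) = ln(6.5574) = 1.8806.
kT = 75.9 meV / 1.8806 = 40.4 meV.

40.4 meV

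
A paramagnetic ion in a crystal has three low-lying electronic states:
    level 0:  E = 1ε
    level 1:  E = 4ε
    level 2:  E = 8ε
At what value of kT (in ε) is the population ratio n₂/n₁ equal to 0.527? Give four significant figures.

6.245 ε

n₂/n₁ = exp[−(E₂−E₁)/kT] = 0.527.
⇒ (E₂−E₁)/kT = ln(1/0.527) = ln(1.89753) = 0.640553.
kT = 4ε / 0.640553 = 6.245 ε.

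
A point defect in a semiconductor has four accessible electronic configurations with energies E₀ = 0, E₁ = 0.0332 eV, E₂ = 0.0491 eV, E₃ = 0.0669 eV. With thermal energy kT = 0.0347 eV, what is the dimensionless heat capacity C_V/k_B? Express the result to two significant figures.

0.46

Eᵢ/kT = 0, 0.9568, 1.415, 1.928.
Z = Σ e^(−Eᵢ/kT) = e^(−0) + e^(−0.9568) + e^(−1.415) + e^(−1.928) = 1.000 + 0.3841 + 0.2429 + 0.1454 = 1.772.
⟨E⟩ = 0.01942 eV, ⟨E²⟩ = 0.0009366 eV².
C_V/k_B = (⟨E²⟩ − ⟨E⟩²)/(kT)² = (0.0009366 − 0.0003771)/0.001204 = 0.46.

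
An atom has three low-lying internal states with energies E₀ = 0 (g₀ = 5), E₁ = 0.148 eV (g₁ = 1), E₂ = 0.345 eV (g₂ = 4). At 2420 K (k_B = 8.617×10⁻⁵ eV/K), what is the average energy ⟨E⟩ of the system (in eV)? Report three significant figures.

k_BT = 8.617×10⁻⁵ × 2420 K = 0.20853 eV.
Eᵢ/kT = 0, 0.70973, 1.6544.
Z = Σ gᵢe^(−Eᵢ/kT) = 5·e^(−0) + 1·e^(−0.70973) + 4·e^(−1.6544) = 5.0000 + 0.49178 + 0.76483 = 6.2566.
⟨E⟩ = Σ Eᵢ gᵢe^(−Eᵢ/kT) / Z = (0·5.0000 + 0.148·0.49178 + 0.345·0.76483) / 6.2566 = 0.0538 eV.

0.0538 eV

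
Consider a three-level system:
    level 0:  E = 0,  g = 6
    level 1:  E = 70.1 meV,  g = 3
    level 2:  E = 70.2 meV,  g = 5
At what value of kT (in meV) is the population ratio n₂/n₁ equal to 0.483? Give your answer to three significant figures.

0.0807 meV

n₂/n₁ = (g₂/g₁) exp[−(E₂−E₁)/kT] = 0.483.
⇒ (E₂−E₁)/kT = ln((5/3)/0.483) = ln(3.4507) = 1.2386.
kT = 0.1 meV / 1.2386 = 0.0807 meV.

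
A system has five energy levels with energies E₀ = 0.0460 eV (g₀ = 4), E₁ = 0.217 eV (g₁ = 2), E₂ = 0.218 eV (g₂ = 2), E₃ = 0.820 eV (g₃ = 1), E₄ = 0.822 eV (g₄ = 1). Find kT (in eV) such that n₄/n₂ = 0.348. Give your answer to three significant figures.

1.67 eV

n₄/n₂ = (g₄/g₂) exp[−(E₄−E₂)/kT] = 0.348.
⇒ (E₄−E₂)/kT = ln((1/2)/0.348) = ln(1.4368) = 0.36242.
kT = 0.604 eV / 0.36242 = 1.67 eV.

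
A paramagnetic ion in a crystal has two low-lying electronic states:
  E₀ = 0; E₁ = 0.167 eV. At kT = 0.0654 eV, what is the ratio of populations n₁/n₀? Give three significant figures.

n₁/n₀ = exp[−(E₁−E₀)/kT] = exp(−(0.167 eV)/(0.0654 eV)) = exp(-2.5535) = 0.0778.

0.0778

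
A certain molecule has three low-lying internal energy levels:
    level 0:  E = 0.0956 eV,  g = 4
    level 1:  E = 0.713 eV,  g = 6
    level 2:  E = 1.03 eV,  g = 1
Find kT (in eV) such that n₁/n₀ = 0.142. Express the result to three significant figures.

n₁/n₀ = (g₁/g₀) exp[−(E₁−E₀)/kT] = 0.142.
⇒ (E₁−E₀)/kT = ln((6/4)/0.142) = ln(10.563) = 2.3574.
kT = 0.6174 eV / 2.3574 = 0.262 eV.

0.262 eV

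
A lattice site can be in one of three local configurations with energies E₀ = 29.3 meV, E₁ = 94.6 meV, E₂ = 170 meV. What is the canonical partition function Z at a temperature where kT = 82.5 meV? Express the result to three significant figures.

Z = 1.15

Eᵢ/kT = 0.35515, 1.1467, 2.0606.
Z = Σ e^(−Eᵢ/kT) = e^(−0.35515) + e^(−1.1467) + e^(−2.0606) = 0.70107 + 0.31768 + 0.12738 = 1.1461.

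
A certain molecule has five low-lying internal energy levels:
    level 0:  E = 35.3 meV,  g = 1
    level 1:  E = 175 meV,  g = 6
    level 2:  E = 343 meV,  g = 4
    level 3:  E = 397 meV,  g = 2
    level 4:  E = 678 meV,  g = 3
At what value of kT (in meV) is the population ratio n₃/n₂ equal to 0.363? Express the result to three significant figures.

169 meV

n₃/n₂ = (g₃/g₂) exp[−(E₃−E₂)/kT] = 0.363.
⇒ (E₃−E₂)/kT = ln((2/4)/0.363) = ln(1.3774) = 0.32020.
kT = 54 meV / 0.32020 = 169 meV.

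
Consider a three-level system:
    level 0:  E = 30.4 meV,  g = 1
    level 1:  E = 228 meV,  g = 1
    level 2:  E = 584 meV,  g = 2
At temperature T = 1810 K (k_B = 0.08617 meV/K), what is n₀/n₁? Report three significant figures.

3.55

k_BT = 0.08617 × 1810 K = 155.97 meV.
n₀/n₁ = (g₀/g₁) exp[−(E₀−E₁)/kT] = (1/1) × exp(−(-197.6 meV)/(155.97 meV)) = (1/1) × exp(1.2669) = 3.55.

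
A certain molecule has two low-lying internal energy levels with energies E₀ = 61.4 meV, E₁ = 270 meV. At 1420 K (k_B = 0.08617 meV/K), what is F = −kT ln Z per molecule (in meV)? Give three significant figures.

k_BT = 0.08617 × 1420 K = 122.36 meV.
Eᵢ/kT = 0.50180, 2.2066.
Z = Σ e^(−Eᵢ/kT) = e^(−0.50180) + e^(−2.2066) = 0.60544 + 0.11007 = 0.71551.
F = −kT ln Z = −122.36 × ln(0.71551) = −122.36 × -0.33476 = 41.0 meV.

41.0 meV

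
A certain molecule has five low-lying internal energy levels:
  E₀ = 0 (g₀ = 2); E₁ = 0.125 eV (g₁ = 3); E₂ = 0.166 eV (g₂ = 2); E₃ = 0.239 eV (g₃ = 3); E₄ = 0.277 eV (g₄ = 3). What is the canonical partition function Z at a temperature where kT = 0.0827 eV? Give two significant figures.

Eᵢ/kT = 0, 1.511, 2.007, 2.890, 3.349.
Z = Σ gᵢe^(−Eᵢ/kT) = 2·e^(−0) + 3·e^(−1.511) + 2·e^(−2.007) + 3·e^(−2.890) + 3·e^(−3.349) = 2.000 + 0.6621 + 0.2688 + 0.1667 + 0.1054 = 3.203.

Z = 3.2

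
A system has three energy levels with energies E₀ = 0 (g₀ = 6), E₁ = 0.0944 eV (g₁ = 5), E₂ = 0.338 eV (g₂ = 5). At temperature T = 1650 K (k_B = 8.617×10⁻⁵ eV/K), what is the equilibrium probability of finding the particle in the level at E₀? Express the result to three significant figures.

0.664

k_BT = 8.617×10⁻⁵ × 1650 K = 0.14218 eV.
Eᵢ/kT = 0, 0.66395, 2.3773.
Z = Σ gᵢe^(−Eᵢ/kT) = 6·e^(−0) + 5·e^(−0.66395) + 5·e^(−2.3773) = 6.0000 + 2.5741 + 0.46400 = 9.0381.
P₀ = g₀ e^(−E₀/kT) / Z = 6.0000/9.0381 = 0.664.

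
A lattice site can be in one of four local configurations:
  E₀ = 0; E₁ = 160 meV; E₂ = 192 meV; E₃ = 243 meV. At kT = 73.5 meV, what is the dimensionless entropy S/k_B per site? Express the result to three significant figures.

0.659

Eᵢ/kT = 0, 2.1769, 2.6122, 3.3061.
Z = Σ e^(−Eᵢ/kT) = e^(−0) + e^(−2.1769) + e^(−2.6122) + e^(−3.3061) = 1.0000 + 0.11339 + 0.073373 + 0.036659 = 1.2234.
⟨E⟩ = Σ EᵢPᵢ = 33.626 meV.
S/k_B = ln Z + ⟨E⟩/kT = ln(1.2234) + 33.626/73.5 = 0.20163 + 0.45750 = 0.659.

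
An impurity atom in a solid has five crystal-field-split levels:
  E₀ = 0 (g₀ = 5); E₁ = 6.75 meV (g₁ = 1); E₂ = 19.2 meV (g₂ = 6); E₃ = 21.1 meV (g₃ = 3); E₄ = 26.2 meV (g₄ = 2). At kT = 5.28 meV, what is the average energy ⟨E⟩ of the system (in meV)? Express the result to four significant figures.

1.171 meV

Eᵢ/kT = 0, 1.27841, 3.63636, 3.99621, 4.96212.
Z = Σ gᵢe^(−Eᵢ/kT) = 5·e^(−0) + 1·e^(−1.27841) + 6·e^(−3.63636) + 3·e^(−3.99621) + 2·e^(−4.96212) = 5.00000 + 0.278480 + 0.158088 + 0.0551556 + 0.0139962 = 5.50572.
⟨E⟩ = Σ Eᵢ gᵢe^(−Eᵢ/kT) / Z = (0·5.00000 + 6.75·0.278480 + 19.2·0.158088 + 21.1·0.0551556 + 26.2·0.0139962) / 5.50572 = 1.171 meV.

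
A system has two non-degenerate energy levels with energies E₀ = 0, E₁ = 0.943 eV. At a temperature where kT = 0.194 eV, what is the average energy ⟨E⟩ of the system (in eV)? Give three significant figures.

Eᵢ/kT = 0, 4.8608.
Z = Σ e^(−Eᵢ/kT) = e^(−0) + e^(−4.8608) = 1.0000 + 0.0077443 = 1.0077.
⟨E⟩ = Σ Eᵢ e^(−Eᵢ/kT) / Z = (0·1.0000 + 0.943·0.0077443) / 1.0077 = 0.00725 eV.

0.00725 eV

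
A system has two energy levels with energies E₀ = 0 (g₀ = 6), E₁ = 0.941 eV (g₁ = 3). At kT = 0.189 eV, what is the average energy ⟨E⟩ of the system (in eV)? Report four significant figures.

0.003227 eV

Eᵢ/kT = 0, 4.97884.
Z = Σ gᵢe^(−Eᵢ/kT) = 6·e^(−0) + 3·e^(−4.97884) = 6.00000 + 0.0206461 = 6.02065.
⟨E⟩ = Σ Eᵢ gᵢe^(−Eᵢ/kT) / Z = (0·6.00000 + 0.941·0.0206461) / 6.02065 = 0.003227 eV.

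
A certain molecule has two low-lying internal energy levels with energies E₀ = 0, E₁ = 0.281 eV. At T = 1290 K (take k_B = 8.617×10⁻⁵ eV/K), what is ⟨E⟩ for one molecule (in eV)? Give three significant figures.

k_BT = 8.617×10⁻⁵ × 1290 K = 0.11116 eV.
Eᵢ/kT = 0, 2.5279.
Z = Σ e^(−Eᵢ/kT) = e^(−0) + e^(−2.5279) = 1.0000 + 0.079826 = 1.0798.
⟨E⟩ = Σ Eᵢ e^(−Eᵢ/kT) / Z = (0·1.0000 + 0.281·0.079826) / 1.0798 = 0.0208 eV.

0.0208 eV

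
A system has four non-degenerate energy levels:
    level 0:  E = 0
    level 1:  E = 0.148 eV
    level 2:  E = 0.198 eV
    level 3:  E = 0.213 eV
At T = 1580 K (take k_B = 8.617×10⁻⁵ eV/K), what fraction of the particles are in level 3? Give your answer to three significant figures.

0.118

k_BT = 8.617×10⁻⁵ × 1580 K = 0.13615 eV.
Eᵢ/kT = 0, 1.0870, 1.4543, 1.5645.
Z = Σ e^(−Eᵢ/kT) = e^(−0) + e^(−1.0870) + e^(−1.4543) + e^(−1.5645) = 1.0000 + 0.33723 + 0.23356 + 0.20919 = 1.7800.
P₃ = e^(−E₃/kT) / Z = 0.20919/1.7800 = 0.118.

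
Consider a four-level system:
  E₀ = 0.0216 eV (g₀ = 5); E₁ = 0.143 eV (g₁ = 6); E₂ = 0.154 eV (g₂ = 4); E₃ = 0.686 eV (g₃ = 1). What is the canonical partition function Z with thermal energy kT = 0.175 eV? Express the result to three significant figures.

Eᵢ/kT = 0.12343, 0.81714, 0.88000, 3.9200.
Z = Σ gᵢe^(−Eᵢ/kT) = 5·e^(−0.12343) + 6·e^(−0.81714) + 4·e^(−0.88000) + 1·e^(−3.9200) = 4.4194 + 2.6502 + 1.6591 + 0.019841 = 8.7485.

Z = 8.75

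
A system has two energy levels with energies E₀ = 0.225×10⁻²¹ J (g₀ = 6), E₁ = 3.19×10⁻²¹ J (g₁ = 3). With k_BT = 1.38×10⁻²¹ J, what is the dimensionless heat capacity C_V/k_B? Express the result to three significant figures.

0.240

Eᵢ/kT = 0.16304, 2.3116.
Z = Σ gᵢe^(−Eᵢ/kT) = 6·e^(−0.16304) + 3·e^(−2.3116) = 5.0973 + 0.29731 = 5.3946.
⟨E⟩ = 0.38841, ⟨E²⟩ = 0.60867.
C_V/k_B = (⟨E²⟩ − ⟨E⟩²)/(kT)² = (0.60867 − 0.15086)/1.9044 = 0.240.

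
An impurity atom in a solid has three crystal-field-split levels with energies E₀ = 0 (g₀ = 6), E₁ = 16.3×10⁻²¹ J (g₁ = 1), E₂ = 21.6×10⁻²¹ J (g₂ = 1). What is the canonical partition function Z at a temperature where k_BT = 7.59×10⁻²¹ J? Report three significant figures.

Z = 6.17

Eᵢ/kT = 0, 2.1476, 2.8458.
Z = Σ gᵢe^(−Eᵢ/kT) = 6·e^(−0) + 1·e^(−2.1476) + 1·e^(−2.8458) = 6.0000 + 0.11676 + 0.058088 = 6.1748.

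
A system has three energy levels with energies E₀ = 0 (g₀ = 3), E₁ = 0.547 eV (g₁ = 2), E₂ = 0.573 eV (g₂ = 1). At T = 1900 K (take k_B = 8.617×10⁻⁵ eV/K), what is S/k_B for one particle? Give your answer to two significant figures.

1.2

k_BT = 8.617×10⁻⁵ × 1900 K = 0.1637 eV.
Eᵢ/kT = 0, 3.341, 3.500.
Z = Σ gᵢe^(−Eᵢ/kT) = 3·e^(−0) + 2·e^(−3.341) + 1·e^(−3.500) = 3.000 + 0.07080 + 0.03020 = 3.101.
⟨E⟩ = Σ EᵢPᵢ = 0.01807 eV.
S/k_B = ln Z + ⟨E⟩/kT = ln(3.101) + 0.01807/0.1637 = 1.132 + 0.1104 = 1.2.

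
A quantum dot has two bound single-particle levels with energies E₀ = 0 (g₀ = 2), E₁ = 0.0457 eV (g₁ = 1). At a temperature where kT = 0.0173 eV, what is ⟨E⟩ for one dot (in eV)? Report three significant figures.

0.00157 eV

Eᵢ/kT = 0, 2.6416.
Z = Σ gᵢe^(−Eᵢ/kT) = 2·e^(−0) + 1·e^(−2.6416) = 2.0000 + 0.071247 = 2.0712.
⟨E⟩ = Σ Eᵢ gᵢe^(−Eᵢ/kT) / Z = (0·2.0000 + 0.0457·0.071247) / 2.0712 = 0.00157 eV.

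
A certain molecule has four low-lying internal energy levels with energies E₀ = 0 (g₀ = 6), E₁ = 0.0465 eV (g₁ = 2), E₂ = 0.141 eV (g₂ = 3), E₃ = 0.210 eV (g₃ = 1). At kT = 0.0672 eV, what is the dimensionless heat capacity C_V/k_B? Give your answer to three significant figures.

Eᵢ/kT = 0, 0.69196, 2.0982, 3.1250.
Z = Σ gᵢe^(−Eᵢ/kT) = 6·e^(−0) + 2·e^(−0.69196) + 3·e^(−2.0982) + 1·e^(−3.1250) = 6.0000 + 1.0012 + 0.36803 + 0.043937 = 7.4132.
⟨E⟩ = 0.014525 eV, ⟨E²⟩ = 0.0015404 eV².
C_V/k_B = (⟨E²⟩ − ⟨E⟩²)/(kT)² = (0.0015404 − 0.00021098)/0.0045158 = 0.294.

0.294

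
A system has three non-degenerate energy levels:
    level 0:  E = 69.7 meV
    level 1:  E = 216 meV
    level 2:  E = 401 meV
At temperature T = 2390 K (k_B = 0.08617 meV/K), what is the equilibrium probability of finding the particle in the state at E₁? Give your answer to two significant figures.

0.29

k_BT = 0.08617 × 2390 K = 205.9 meV.
Eᵢ/kT = 0.3385, 1.049, 1.948.
Z = Σ e^(−Eᵢ/kT) = e^(−0.3385) + e^(−1.049) + e^(−1.948) = 0.7128 + 0.3503 + 0.1426 = 1.206.
P₁ = e^(−E₁/kT) / Z = 0.3503/1.206 = 0.29.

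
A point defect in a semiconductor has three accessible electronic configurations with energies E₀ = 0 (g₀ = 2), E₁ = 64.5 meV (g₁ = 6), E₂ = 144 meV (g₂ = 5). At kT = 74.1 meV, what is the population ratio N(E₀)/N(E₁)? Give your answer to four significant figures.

0.7960

n₀/n₁ = (g₀/g₁) exp[−(E₀−E₁)/kT] = (2/6) × exp(−(-64.5 meV)/(74.1 meV)) = (2/6) × exp(0.870445) = 0.7960.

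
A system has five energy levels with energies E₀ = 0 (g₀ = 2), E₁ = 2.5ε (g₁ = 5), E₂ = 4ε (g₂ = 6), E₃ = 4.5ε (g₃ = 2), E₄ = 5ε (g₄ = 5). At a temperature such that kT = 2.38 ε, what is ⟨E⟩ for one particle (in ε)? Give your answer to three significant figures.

Eᵢ/kT = 0, 1.0504, 1.6807, 1.8908, 2.1008.
Z = Σ gᵢe^(−Eᵢ/kT) = 2·e^(−0) + 5·e^(−1.0504) + 6·e^(−1.6807) + 2·e^(−1.8908) + 5·e^(−2.1008) = 2.0000 + 1.7490 + 1.1175 + 0.30190 + 0.61179 = 5.7802.
⟨E⟩ = Σ Eᵢ gᵢe^(−Eᵢ/kT) / Z = (0·2.0000 + 2.5·1.7490 + 4·1.1175 + 4.5·0.30190 + 5·0.61179) / 5.7802 = 2.29 ε.

2.29 ε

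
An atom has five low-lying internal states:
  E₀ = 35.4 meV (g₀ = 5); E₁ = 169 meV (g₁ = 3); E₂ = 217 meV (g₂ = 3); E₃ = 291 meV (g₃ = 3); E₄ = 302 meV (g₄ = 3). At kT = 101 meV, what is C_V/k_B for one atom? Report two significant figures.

Eᵢ/kT = 0.3505, 1.673, 2.149, 2.881, 2.990.
Z = Σ gᵢe^(−Eᵢ/kT) = 5·e^(−0.3505) + 3·e^(−1.673) + 3·e^(−2.149) + 3·e^(−2.881) + 3·e^(−2.990) = 3.522 + 0.5630 + 0.3498 + 0.1682 + 0.1509 = 4.754.
⟨E⟩ = 82.09 meV, ⟨E²⟩ = 13670 meV².
C_V/k_B = (⟨E²⟩ − ⟨E⟩²)/(kT)² = (13670 − 6739)/10200 = 0.68.

0.68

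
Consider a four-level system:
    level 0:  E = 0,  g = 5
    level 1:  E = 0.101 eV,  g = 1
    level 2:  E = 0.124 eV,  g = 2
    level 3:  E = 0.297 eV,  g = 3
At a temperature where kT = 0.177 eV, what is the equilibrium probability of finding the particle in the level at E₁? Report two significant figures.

Eᵢ/kT = 0, 0.5706, 0.7006, 1.678.
Z = Σ gᵢe^(−Eᵢ/kT) = 5·e^(−0) + 1·e^(−0.5706) + 2·e^(−0.7006) + 3·e^(−1.678) = 5.000 + 0.5652 + 0.9926 + 0.5602 = 7.118.
P₁ = g₁ e^(−E₁/kT) / Z = 0.5652/7.118 = 0.079.

0.079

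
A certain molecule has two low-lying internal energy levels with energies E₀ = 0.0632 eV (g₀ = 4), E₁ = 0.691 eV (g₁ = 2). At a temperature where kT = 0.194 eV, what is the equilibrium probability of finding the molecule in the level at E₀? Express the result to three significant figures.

Eᵢ/kT = 0.32577, 3.5619.
Z = Σ gᵢe^(−Eᵢ/kT) = 4·e^(−0.32577) + 2·e^(−3.5619) = 2.8879 + 0.056770 = 2.9447.
P₀ = g₀ e^(−E₀/kT) / Z = 2.8879/2.9447 = 0.981.

0.981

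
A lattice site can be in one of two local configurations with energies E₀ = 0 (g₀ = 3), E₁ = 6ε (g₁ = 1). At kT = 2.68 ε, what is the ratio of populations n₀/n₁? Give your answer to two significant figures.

n₀/n₁ = (g₀/g₁) exp[−(E₀−E₁)/kT] = (3/1) × exp(−(-6ε)/(2.68ε)) = (3/1) × exp(2.239) = 28.

28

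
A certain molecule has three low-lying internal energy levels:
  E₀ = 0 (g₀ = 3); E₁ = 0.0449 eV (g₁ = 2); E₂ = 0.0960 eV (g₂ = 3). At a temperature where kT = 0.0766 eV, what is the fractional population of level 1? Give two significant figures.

Eᵢ/kT = 0, 0.5862, 1.253.
Z = Σ gᵢe^(−Eᵢ/kT) = 3·e^(−0) + 2·e^(−0.5862) + 3·e^(−1.253) = 3.000 + 1.113 + 0.8569 = 4.970.
P₁ = g₁ e^(−E₁/kT) / Z = 1.113/4.970 = 0.22.

0.22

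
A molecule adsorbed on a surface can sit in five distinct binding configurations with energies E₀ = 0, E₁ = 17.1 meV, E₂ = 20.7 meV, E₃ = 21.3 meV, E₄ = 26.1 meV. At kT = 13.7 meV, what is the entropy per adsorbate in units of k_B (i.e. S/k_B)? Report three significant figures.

1.32

Eᵢ/kT = 0, 1.2482, 1.5109, 1.5547, 1.9051.
Z = Σ e^(−Eᵢ/kT) = e^(−0) + e^(−1.2482) + e^(−1.5109) + e^(−1.5547) + e^(−1.9051) = 1.0000 + 0.28702 + 0.22071 + 0.21125 + 0.14881 = 1.8678.
⟨E⟩ = Σ EᵢPᵢ = 9.5622 meV.
S/k_B = ln Z + ⟨E⟩/kT = ln(1.8678) + 9.5622/13.7 = 0.62476 + 0.69797 = 1.32.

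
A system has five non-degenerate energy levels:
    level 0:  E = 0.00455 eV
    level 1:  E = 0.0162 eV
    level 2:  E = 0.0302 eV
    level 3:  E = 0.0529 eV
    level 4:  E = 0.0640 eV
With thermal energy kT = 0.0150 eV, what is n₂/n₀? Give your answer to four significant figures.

0.1809

n₂/n₀ = exp[−(E₂−E₀)/kT] = exp(−(0.02565 eV)/(0.0150 eV)) = exp(-1.71000) = 0.1809.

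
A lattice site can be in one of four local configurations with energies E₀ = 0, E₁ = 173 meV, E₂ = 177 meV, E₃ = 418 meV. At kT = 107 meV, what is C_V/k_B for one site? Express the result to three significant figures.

0.699

Eᵢ/kT = 0, 1.6168, 1.6542, 3.9065.
Z = Σ e^(−Eᵢ/kT) = e^(−0) + e^(−1.6168) + e^(−1.6542) + e^(−3.9065) = 1.0000 + 0.19853 + 0.19124 + 0.020111 = 1.4099.
⟨E⟩ = 54.331 meV, ⟨E²⟩ = 10956 meV².
C_V/k_B = (⟨E²⟩ − ⟨E⟩²)/(kT)² = (10956 − 2951.9)/11449 = 0.699.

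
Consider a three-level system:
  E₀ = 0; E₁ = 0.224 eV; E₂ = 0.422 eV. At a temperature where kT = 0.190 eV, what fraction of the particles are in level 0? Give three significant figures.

Eᵢ/kT = 0, 1.1789, 2.2211.
Z = Σ e^(−Eᵢ/kT) = e^(−0) + e^(−1.1789) + e^(−2.2211) = 1.0000 + 0.30762 + 0.10849 = 1.4161.
P₀ = e^(−E₀/kT) / Z = 1.0000/1.4161 = 0.706.

0.706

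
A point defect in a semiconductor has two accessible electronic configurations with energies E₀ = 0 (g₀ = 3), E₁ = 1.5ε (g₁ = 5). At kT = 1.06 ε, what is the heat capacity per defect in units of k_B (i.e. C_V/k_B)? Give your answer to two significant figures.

Eᵢ/kT = 0, 1.415.
Z = Σ gᵢe^(−Eᵢ/kT) = 3·e^(−0) + 5·e^(−1.415) = 3.000 + 1.215 = 4.215.
⟨E⟩ = 0.4324 ε, ⟨E²⟩ = 0.6486 ε².
C_V/k_B = (⟨E²⟩ − ⟨E⟩²)/(kT)² = (0.6486 − 0.1870)/1.124 = 0.41.

0.41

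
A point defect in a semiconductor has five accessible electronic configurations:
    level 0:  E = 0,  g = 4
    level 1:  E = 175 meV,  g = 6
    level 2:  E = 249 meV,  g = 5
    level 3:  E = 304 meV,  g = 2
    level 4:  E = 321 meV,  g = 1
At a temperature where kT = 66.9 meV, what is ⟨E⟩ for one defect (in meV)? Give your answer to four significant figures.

25.27 meV

Eᵢ/kT = 0, 2.61584, 3.72197, 4.54410, 4.79821.
Z = Σ gᵢe^(−Eᵢ/kT) = 4·e^(−0) + 6·e^(−2.61584) + 5·e^(−3.72197) + 2·e^(−4.54410) + 1·e^(−4.79821) = 4.00000 + 0.438638 + 0.120931 + 0.0212595 + 0.00824449 = 4.58907.
⟨E⟩ = Σ Eᵢ gᵢe^(−Eᵢ/kT) / Z = (0·4.00000 + 175·0.438638 + 249·0.120931 + 304·0.0212595 + 321·0.00824449) / 4.58907 = 25.27 meV.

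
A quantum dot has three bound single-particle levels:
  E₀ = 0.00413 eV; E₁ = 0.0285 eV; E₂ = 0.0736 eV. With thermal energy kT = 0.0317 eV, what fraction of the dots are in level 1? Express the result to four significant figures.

Eᵢ/kT = 0.130284, 0.899054, 2.32177.
Z = Σ e^(−Eᵢ/kT) = e^(−0.130284) + e^(−0.899054) + e^(−2.32177) = 0.877846 + 0.406954 + 0.0980998 = 1.38290.
P₁ = e^(−E₁/kT) / Z = 0.406954/1.38290 = 0.2943.

0.2943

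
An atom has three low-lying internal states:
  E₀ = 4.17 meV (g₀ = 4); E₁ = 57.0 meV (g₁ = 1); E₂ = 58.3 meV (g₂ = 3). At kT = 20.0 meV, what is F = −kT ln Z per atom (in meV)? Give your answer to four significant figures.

-24.87 meV

Eᵢ/kT = 0.208500, 2.85000, 2.91500.
Z = Σ gᵢe^(−Eᵢ/kT) = 4·e^(−0.208500) + 1·e^(−2.85000) + 3·e^(−2.91500) = 3.24720 + 0.0578443 + 0.162612 = 3.46766.
F = −kT ln Z = −20.0 × ln(3.46766) = −20.0 × 1.24348 = -24.87 meV.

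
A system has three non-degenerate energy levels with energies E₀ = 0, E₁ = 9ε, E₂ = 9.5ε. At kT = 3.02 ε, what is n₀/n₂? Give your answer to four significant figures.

n₀/n₂ = exp[−(E₀−E₂)/kT] = exp(−(-9.5ε)/(3.02ε)) = exp(3.14570) = 23.24.

23.24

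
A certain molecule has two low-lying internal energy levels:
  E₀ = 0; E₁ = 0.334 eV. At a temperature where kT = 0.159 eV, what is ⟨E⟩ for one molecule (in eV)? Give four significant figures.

Eᵢ/kT = 0, 2.10063.
Z = Σ e^(−Eᵢ/kT) = e^(−0) + e^(−2.10063) = 1.00000 + 0.122379 = 1.12238.
⟨E⟩ = Σ Eᵢ e^(−Eᵢ/kT) / Z = (0·1.00000 + 0.334·0.122379) / 1.12238 = 0.03642 eV.

0.03642 eV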